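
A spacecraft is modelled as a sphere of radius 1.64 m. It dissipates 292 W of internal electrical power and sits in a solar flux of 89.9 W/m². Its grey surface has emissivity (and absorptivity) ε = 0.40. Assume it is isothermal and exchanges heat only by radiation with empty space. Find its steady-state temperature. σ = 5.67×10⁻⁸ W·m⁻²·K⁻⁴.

T ≈ 167 K

At steady state, absorbed solar power + internal power = radiated power.
Absorbed: α·S·A_cross = 0.40·89.9·8.450 = 303.8 W (cross-section πr²).
Total input = 303.8 + 292 = 595.8 W.
Radiated: εσ·A_surf·T⁴ with A_surf = 4πr² = 33.80 m².
T⁴ = 595.8/(0.40·5.67×10⁻⁸·33.80) = 7.773×10⁸ K⁴.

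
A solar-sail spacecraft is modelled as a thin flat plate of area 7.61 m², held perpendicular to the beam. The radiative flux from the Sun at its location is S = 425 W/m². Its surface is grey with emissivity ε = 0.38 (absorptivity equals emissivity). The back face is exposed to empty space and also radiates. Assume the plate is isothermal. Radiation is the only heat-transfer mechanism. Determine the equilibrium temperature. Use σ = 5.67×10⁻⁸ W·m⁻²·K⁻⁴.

At equilibrium, absorbed power = emitted power.
Absorbing cross-section = A = 7.610 m²; emitting surface = 2A = 15.22 m² (ratio 2).
εS·A_cross = εσ·A_surf·T⁴  ⇒  T⁴ = S/(2σ)   (ε cancels).
T⁴ = 425/(2·5.67×10⁻⁸) = 3.748×10⁹ K⁴.
T = (3.748×10⁹)^(1/4).

T ≈ 247 K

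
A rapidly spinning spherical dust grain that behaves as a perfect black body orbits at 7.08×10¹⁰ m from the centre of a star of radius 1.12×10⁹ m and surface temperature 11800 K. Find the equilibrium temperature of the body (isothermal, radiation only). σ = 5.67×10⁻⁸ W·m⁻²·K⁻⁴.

T ≈ 1050 K

The star's surface emits σT_*⁴; at distance d the flux is S = σT_*⁴(R_*/d)².
S = 5.67×10⁻⁸·(11800)⁴·(1.12×10⁹/7.08×10¹⁰)² = 2.751×10⁵ W/m².
For an isothermal sphere T⁴ = (1−a)S/(4σ) = 1.213×10¹² K⁴.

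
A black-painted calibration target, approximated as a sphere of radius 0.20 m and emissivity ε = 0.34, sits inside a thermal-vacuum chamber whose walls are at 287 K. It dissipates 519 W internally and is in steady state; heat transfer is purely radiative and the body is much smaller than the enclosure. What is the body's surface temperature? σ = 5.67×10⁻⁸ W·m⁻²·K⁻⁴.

T ≈ 496 K

For a small grey body in a large enclosure, net radiated power = εσA(T⁴ − T_w⁴).
Steady state: P = εσA(T⁴ − T_w⁴) with A = 4πr² = 0.5027 m².
T⁴ = P/(εσA) + T_w⁴ = 519/(0.34·5.67×10⁻⁸·0.5027) + (287)⁴
    = 5.356×10¹⁰ + 6.785×10⁹ = 6.034×10¹⁰ K⁴.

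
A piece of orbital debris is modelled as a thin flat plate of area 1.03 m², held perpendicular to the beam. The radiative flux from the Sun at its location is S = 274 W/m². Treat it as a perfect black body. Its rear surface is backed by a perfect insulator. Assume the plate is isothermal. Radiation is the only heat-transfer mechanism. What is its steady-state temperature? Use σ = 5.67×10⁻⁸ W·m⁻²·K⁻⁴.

T ≈ 264 K

At equilibrium, absorbed power = emitted power.
Absorbing cross-section = A = 1.030 m²; emitting surface = A = 1.030 m² (ratio 1).
S·A_cross = εσ·A_surf·T⁴  ⇒  T⁴ = S/(1σ).
T⁴ = 1.00·274/(1·5.67×10⁻⁸) = 4.832×10⁹ K⁴.
T = (4.832×10⁹)^(1/4).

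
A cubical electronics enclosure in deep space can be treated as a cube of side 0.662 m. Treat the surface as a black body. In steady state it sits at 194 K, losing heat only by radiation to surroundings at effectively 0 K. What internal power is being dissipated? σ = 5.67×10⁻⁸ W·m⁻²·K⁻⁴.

P ≈ 211 W

Steady state: P = εσA T⁴.
A = 6L² = 2.629 m²; T⁴ = (194)⁴ = 1.416×10⁹ K⁴.
P = 1.0 × 5.67×10⁻⁸ × 2.629 × 1.416×10⁹.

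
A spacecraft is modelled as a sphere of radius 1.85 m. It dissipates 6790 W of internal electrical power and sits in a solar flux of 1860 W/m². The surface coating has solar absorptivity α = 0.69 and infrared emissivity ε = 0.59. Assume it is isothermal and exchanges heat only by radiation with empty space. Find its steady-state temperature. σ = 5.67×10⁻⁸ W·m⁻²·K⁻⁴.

At steady state, absorbed solar power + internal power = radiated power.
Absorbed: α·S·A_cross = 0.69·1860·10.75 = 13800 W (cross-section πr²).
Total input = 13800 + 6790 = 20590 W.
Radiated: εσ·A_surf·T⁴ with A_surf = 4πr² = 43.01 m².
T⁴ = 20590/(0.59·5.67×10⁻⁸·43.01) = 1.431×10¹⁰ K⁴.

T ≈ 346 K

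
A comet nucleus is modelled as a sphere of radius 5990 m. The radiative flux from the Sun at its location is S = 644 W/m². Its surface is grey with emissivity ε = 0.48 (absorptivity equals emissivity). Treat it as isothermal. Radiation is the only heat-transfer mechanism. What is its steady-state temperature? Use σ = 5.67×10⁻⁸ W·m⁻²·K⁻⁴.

T ≈ 231 K

At equilibrium, absorbed power = emitted power.
Absorbing cross-section = πr² = 1.127×10⁸ m²; emitting surface = 4πr² = 4.509×10⁸ m² (ratio 4).
εS·A_cross = εσ·A_surf·T⁴  ⇒  T⁴ = S/(4σ)   (ε cancels).
T⁴ = 644/(4·5.67×10⁻⁸) = 2.840×10⁹ K⁴.
T = (2.840×10⁹)^(1/4).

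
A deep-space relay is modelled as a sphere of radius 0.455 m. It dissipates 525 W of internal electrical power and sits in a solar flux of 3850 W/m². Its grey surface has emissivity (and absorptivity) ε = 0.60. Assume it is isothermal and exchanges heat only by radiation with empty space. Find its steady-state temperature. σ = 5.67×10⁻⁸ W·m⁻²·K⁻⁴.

T ≈ 389 K

At steady state, absorbed solar power + internal power = radiated power.
Absorbed: α·S·A_cross = 0.60·3850·0.6504 = 1502 W (cross-section πr²).
Total input = 1502 + 525 = 2027 W.
Radiated: εσ·A_surf·T⁴ with A_surf = 4πr² = 2.602 m².
T⁴ = 2027/(0.60·5.67×10⁻⁸·2.602) = 2.291×10¹⁰ K⁴.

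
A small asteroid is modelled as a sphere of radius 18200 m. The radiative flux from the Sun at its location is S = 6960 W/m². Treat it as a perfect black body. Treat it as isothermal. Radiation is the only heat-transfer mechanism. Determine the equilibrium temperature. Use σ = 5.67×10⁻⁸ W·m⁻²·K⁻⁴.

T ≈ 419 K

At equilibrium, absorbed power = emitted power.
Absorbing cross-section = πr² = 1.041×10⁹ m²; emitting surface = 4πr² = 4.162×10⁹ m² (ratio 4).
S·A_cross = εσ·A_surf·T⁴  ⇒  T⁴ = S/(4σ).
T⁴ = 1.00·6960/(4·5.67×10⁻⁸) = 3.069×10¹⁰ K⁴.
T = (3.069×10¹⁰)^(1/4).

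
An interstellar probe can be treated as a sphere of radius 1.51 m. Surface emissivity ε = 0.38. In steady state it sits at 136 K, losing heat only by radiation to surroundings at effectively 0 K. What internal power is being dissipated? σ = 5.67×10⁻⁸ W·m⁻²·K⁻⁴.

P ≈ 211 W

Steady state: P = εσA T⁴.
A = 4πr² = 28.65 m²; T⁴ = (136)⁴ = 3.421×10⁸ K⁴.
P = 0.38 × 5.67×10⁻⁸ × 28.65 × 3.421×10⁸.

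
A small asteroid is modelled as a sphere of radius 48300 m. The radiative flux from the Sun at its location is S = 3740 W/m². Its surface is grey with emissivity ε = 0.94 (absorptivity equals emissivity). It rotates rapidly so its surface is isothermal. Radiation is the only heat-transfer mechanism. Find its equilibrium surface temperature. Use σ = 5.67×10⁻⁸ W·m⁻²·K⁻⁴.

T ≈ 358 K

At equilibrium, absorbed power = emitted power.
Absorbing cross-section = πr² = 7.329×10⁹ m²; emitting surface = 4πr² = 2.932×10¹⁰ m² (ratio 4).
εS·A_cross = εσ·A_surf·T⁴  ⇒  T⁴ = S/(4σ)   (ε cancels).
T⁴ = 3740/(4·5.67×10⁻⁸) = 1.649×10¹⁰ K⁴.
T = (1.649×10¹⁰)^(1/4).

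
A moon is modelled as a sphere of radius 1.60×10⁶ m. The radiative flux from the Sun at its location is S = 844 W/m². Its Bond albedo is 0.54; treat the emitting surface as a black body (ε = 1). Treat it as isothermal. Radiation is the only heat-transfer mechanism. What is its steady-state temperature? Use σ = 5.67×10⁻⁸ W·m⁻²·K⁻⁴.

T ≈ 203 K

At equilibrium, absorbed power = emitted power.
Absorbing cross-section = πr² = 8.042×10¹² m²; emitting surface = 4πr² = 3.217×10¹³ m² (ratio 4).
(1−a)S·A_cross = εσ·A_surf·T⁴  ⇒  T⁴ = (1−a)S/(4σ).
T⁴ = 0.460·844/(4·5.67×10⁻⁸) = 1.712×10⁹ K⁴.
T = (1.712×10⁹)^(1/4).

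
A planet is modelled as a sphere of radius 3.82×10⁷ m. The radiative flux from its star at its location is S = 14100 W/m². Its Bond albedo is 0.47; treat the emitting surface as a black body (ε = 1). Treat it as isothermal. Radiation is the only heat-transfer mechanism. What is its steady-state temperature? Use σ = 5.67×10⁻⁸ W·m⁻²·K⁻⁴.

At equilibrium, absorbed power = emitted power.
Absorbing cross-section = πr² = 4.584×10¹⁵ m²; emitting surface = 4πr² = 1.834×10¹⁶ m² (ratio 4).
(1−a)S·A_cross = εσ·A_surf·T⁴  ⇒  T⁴ = (1−a)S/(4σ).
T⁴ = 0.530·14100/(4·5.67×10⁻⁸) = 3.295×10¹⁰ K⁴.
T = (3.295×10¹⁰)^(1/4).

T ≈ 426 K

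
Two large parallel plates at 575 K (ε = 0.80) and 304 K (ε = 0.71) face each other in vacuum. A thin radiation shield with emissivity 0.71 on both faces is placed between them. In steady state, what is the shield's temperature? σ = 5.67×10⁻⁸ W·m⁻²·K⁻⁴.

T_s ≈ 497 K

In steady state the net flux on the hot side equals that on the cold side.
σ(T₁⁴−T_s⁴)/D₁ = σ(T_s⁴−T₂⁴)/D₂, with D₁ = 1/ε₁+1/ε_s−1 = 1.658, D₂ = 1/ε_s+1/ε₂−1 = 1.817.
Solve for T_s⁴: T_s⁴ = (D₂·T₁⁴ + D₁·T₂⁴)/(D₁+D₂) = 6.122×10¹⁰ K⁴.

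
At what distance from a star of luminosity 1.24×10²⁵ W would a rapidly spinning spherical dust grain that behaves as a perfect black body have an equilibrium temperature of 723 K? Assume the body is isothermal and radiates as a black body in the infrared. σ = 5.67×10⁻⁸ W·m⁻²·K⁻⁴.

For an isothermal black-emitting sphere, (1−a)S·πr² = σ·4πr²·T⁴ ⇒ S = 4σT⁴/(1−a).
S = 4·5.67×10⁻⁸·(723)⁴/1.00 = 61970 W/m².
Flux falls as S = L/(4πd²), so d = √(L/(4πS)) = √(1.24×10²⁵/(4π·61970)).

d ≈ 3.99×10⁹ m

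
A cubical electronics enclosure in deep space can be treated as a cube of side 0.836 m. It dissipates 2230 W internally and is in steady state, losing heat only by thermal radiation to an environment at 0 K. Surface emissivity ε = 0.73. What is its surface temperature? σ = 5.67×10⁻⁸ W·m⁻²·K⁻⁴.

T ≈ 337 K

Steady state: internal power = radiated power, P = εσA T⁴.
Radiating area A = 6L² = 4.193 m².
T⁴ = P/(εσA) = 2230/(0.73·5.67×10⁻⁸·4.193) = 1.285×10¹⁰ K⁴.
T = (1.285×10¹⁰)^(1/4).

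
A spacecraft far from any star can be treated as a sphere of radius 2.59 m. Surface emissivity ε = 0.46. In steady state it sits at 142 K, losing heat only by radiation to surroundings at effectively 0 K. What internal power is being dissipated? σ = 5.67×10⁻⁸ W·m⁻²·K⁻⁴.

Steady state: P = εσA T⁴.
A = 4πr² = 84.30 m²; T⁴ = (142)⁴ = 4.066×10⁸ K⁴.
P = 0.46 × 5.67×10⁻⁸ × 84.30 × 4.066×10⁸.

P ≈ 894 W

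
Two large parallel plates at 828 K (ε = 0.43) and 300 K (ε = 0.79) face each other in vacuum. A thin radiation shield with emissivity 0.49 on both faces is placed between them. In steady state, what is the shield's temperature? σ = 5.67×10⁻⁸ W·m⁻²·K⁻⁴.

T_s ≈ 665 K

In steady state the net flux on the hot side equals that on the cold side.
σ(T₁⁴−T_s⁴)/D₁ = σ(T_s⁴−T₂⁴)/D₂, with D₁ = 1/ε₁+1/ε_s−1 = 3.366, D₂ = 1/ε_s+1/ε₂−1 = 2.307.
Solve for T_s⁴: T_s⁴ = (D₂·T₁⁴ + D₁·T₂⁴)/(D₁+D₂) = 1.959×10¹¹ K⁴.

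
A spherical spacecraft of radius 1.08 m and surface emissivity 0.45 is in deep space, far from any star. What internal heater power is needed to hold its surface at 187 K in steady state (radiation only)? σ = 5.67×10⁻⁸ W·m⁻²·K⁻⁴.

P ≈ 457 W

P = εσ·4πr²·T⁴.
4πr² = 14.66 m²; T⁴ = 1.223×10⁹ K⁴.
P = 0.45·5.67×10⁻⁸·14.66·1.223×10⁹.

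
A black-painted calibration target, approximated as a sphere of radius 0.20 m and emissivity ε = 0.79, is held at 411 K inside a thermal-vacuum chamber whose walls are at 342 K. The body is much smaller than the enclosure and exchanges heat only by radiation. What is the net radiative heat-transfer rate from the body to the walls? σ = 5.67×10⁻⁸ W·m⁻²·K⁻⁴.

P_net ≈ 334 W

For a small grey body in a large enclosure: P_net = εσA(T_body⁴ − T_wall⁴).
A = 4πr² = 0.5027 m²; T_body⁴ − T_wall⁴ = 2.853×10¹⁰ − 1.368×10¹⁰ = 1.485×10¹⁰ K⁴.
|P_net| = 0.79·5.67×10⁻⁸·0.5027·1.485×10¹⁰.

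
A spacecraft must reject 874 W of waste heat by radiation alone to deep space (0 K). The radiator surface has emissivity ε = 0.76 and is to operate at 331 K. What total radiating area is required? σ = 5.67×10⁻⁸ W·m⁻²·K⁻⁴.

P = εσA T⁴ ⇒ A = P/(εσT⁴).
T⁴ = 1.200×10¹⁰ K⁴.
A = 874/(0.76 × 5.67×10⁻⁸ × 1.200×10¹⁰).

A ≈ 1.69 m²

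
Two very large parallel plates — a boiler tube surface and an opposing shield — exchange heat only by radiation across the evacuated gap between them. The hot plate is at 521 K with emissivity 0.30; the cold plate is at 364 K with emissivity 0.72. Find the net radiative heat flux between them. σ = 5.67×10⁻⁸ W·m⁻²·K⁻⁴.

q ≈ 855 W/m²

For two infinite grey parallel plates, q = σ(T₁⁴ − T₂⁴)/(1/ε₁ + 1/ε₂ − 1).
T₁⁴ − T₂⁴ = 7.368×10¹⁰ − 1.756×10¹⁰ = 5.613×10¹⁰ K⁴.
1/ε₁ + 1/ε₂ − 1 = 3.333 + 1.389 − 1 = 3.722.
q = 5.67×10⁻⁸ × 5.613×10¹⁰ / 3.722.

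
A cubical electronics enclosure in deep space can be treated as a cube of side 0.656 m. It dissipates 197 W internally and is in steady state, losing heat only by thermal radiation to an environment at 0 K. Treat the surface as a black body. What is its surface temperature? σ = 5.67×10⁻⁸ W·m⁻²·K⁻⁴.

T ≈ 192 K

Steady state: internal power = radiated power, P = εσA T⁴.
Radiating area A = 6L² = 2.582 m².
T⁴ = P/(εσA) = 197/(1.0·5.67×10⁻⁸·2.582) = 1.346×10⁹ K⁴.
T = (1.346×10⁹)^(1/4).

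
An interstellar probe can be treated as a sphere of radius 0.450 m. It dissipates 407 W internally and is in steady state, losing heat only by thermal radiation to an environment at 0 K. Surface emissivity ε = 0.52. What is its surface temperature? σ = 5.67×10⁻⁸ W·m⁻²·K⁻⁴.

T ≈ 271 K

Steady state: internal power = radiated power, P = εσA T⁴.
Radiating area A = 4πr² = 2.545 m².
T⁴ = P/(εσA) = 407/(0.52·5.67×10⁻⁸·2.545) = 5.425×10⁹ K⁴.
T = (5.425×10⁹)^(1/4).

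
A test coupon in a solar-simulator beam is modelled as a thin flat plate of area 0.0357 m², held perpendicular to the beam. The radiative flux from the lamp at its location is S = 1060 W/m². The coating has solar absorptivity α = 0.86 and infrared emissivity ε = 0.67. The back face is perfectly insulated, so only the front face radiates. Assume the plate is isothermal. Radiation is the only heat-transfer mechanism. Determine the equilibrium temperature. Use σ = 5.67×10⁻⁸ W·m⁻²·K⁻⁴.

T ≈ 394 K

At equilibrium, absorbed power = emitted power.
Absorbing cross-section = A = 0.03570 m²; emitting surface = A = 0.03570 m² (ratio 1).
αS·A_cross = εσ·A_surf·T⁴  ⇒  T⁴ = αS/(ε·1σ).
T⁴ = 0.860·1060/(0.67·1·5.67×10⁻⁸) = 2.400×10¹⁰ K⁴.
T = (2.400×10¹⁰)^(1/4).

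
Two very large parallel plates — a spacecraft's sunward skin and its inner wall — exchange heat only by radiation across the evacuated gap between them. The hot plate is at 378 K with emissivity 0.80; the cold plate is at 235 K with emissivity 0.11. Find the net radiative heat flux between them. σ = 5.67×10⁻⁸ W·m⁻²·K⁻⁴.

For two infinite grey parallel plates, q = σ(T₁⁴ − T₂⁴)/(1/ε₁ + 1/ε₂ − 1).
T₁⁴ − T₂⁴ = 2.042×10¹⁰ − 3.050×10⁹ = 1.737×10¹⁰ K⁴.
1/ε₁ + 1/ε₂ − 1 = 1.250 + 9.091 − 1 = 9.341.
q = 5.67×10⁻⁸ × 1.737×10¹⁰ / 9.341.

q ≈ 105 W/m²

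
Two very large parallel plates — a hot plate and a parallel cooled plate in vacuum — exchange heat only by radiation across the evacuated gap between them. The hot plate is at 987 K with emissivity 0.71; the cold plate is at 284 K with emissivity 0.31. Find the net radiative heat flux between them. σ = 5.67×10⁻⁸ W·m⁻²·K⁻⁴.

q ≈ 14700 W/m²

For two infinite grey parallel plates, q = σ(T₁⁴ − T₂⁴)/(1/ε₁ + 1/ε₂ − 1).
T₁⁴ − T₂⁴ = 9.490×10¹¹ − 6.505×10⁹ = 9.425×10¹¹ K⁴.
1/ε₁ + 1/ε₂ − 1 = 1.408 + 3.226 − 1 = 3.634.
q = 5.67×10⁻⁸ × 9.425×10¹¹ / 3.634.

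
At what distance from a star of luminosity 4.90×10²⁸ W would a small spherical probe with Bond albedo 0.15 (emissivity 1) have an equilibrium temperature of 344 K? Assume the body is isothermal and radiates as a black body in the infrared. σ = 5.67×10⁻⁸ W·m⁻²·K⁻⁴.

For an isothermal black-emitting sphere, (1−a)S·πr² = σ·4πr²·T⁴ ⇒ S = 4σT⁴/(1−a).
S = 4·5.67×10⁻⁸·(344)⁴/0.850 = 3736 W/m².
Flux falls as S = L/(4πd²), so d = √(L/(4πS)) = √(4.90×10²⁸/(4π·3736)).

d ≈ 1.02×10¹² m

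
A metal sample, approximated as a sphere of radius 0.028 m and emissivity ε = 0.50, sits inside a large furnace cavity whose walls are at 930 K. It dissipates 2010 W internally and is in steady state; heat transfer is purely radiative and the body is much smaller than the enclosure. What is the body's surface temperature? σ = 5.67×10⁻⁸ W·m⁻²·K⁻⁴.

T ≈ 1680 K

For a small grey body in a large enclosure, net radiated power = εσA(T⁴ − T_w⁴).
Steady state: P = εσA(T⁴ − T_w⁴) with A = 4πr² = 0.009852 m².
T⁴ = P/(εσA) + T_w⁴ = 2010/(0.50·5.67×10⁻⁸·0.009852) + (930)⁴
    = 7.196×10¹² + 7.481×10¹¹ = 7.944×10¹² K⁴.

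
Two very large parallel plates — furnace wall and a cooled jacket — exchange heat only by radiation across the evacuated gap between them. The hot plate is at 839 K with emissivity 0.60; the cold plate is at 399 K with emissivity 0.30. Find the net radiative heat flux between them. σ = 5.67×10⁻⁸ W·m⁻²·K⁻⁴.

For two infinite grey parallel plates, q = σ(T₁⁴ − T₂⁴)/(1/ε₁ + 1/ε₂ − 1).
T₁⁴ − T₂⁴ = 4.955×10¹¹ − 2.534×10¹⁰ = 4.702×10¹¹ K⁴.
1/ε₁ + 1/ε₂ − 1 = 1.667 + 3.333 − 1 = 4.000.
q = 5.67×10⁻⁸ × 4.702×10¹¹ / 4.000.

q ≈ 6660 W/m²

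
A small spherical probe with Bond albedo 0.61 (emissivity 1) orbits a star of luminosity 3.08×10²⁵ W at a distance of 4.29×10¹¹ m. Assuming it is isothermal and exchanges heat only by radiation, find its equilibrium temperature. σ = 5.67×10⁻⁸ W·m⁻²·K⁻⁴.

T ≈ 69.2 K

First find the stellar flux at distance d: S = L/(4πd²) = 3.08×10²⁵/(4π·(4.29×10¹¹)²) = 13.32 W/m².
For an isothermal sphere, absorbed (1−a)S·πr² = emitted σ·4πr²·T⁴, so T⁴ = (1−a)S/(4σ).
T⁴ = 0.390·13.32/(4·5.67×10⁻⁸) = 2.290×10⁷ K⁴.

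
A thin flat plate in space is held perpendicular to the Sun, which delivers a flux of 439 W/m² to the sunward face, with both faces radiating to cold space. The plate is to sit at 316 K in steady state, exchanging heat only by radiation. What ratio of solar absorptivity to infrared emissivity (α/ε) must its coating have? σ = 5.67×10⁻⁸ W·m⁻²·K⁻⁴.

Balance: αS·A = εσ·2A·T⁴ ⇒ α/ε = 2σT⁴/S.
α/ε = 2·5.67×10⁻⁸·(316)⁴/439 = 2·5.67×10⁻⁸·9.971×10⁹/439.

α/ε ≈ 2.58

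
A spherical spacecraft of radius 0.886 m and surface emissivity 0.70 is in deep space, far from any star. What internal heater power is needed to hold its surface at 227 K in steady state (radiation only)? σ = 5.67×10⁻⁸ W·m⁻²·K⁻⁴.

P = εσ·4πr²·T⁴.
4πr² = 9.865 m²; T⁴ = 2.655×10⁹ K⁴.
P = 0.70·5.67×10⁻⁸·9.865·2.655×10⁹.

P ≈ 1040 W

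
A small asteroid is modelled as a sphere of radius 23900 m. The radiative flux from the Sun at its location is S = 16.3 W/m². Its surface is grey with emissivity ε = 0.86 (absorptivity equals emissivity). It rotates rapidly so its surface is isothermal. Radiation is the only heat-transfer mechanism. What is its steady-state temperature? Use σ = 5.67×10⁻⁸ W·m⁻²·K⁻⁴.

At equilibrium, absorbed power = emitted power.
Absorbing cross-section = πr² = 1.795×10⁹ m²; emitting surface = 4πr² = 7.178×10⁹ m² (ratio 4).
εS·A_cross = εσ·A_surf·T⁴  ⇒  T⁴ = S/(4σ)   (ε cancels).
T⁴ = 16.3/(4·5.67×10⁻⁸) = 7.187×10⁷ K⁴.
T = (7.187×10⁷)^(1/4).

T ≈ 92.1 K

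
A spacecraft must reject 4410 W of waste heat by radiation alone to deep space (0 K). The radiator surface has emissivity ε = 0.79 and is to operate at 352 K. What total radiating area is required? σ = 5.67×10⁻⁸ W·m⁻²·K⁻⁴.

P = εσA T⁴ ⇒ A = P/(εσT⁴).
T⁴ = 1.535×10¹⁰ K⁴.
A = 4410/(0.79 × 5.67×10⁻⁸ × 1.535×10¹⁰).

A ≈ 6.41 m²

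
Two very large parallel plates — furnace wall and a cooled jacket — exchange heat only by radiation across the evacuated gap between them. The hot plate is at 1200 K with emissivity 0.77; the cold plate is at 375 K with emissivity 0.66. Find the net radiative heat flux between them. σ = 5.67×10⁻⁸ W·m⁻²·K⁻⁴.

q ≈ 64200 W/m²

For two infinite grey parallel plates, q = σ(T₁⁴ − T₂⁴)/(1/ε₁ + 1/ε₂ − 1).
T₁⁴ − T₂⁴ = 2.074×10¹² − 1.978×10¹⁰ = 2.054×10¹² K⁴.
1/ε₁ + 1/ε₂ − 1 = 1.299 + 1.515 − 1 = 1.814.
q = 5.67×10⁻⁸ × 2.054×10¹² / 1.814.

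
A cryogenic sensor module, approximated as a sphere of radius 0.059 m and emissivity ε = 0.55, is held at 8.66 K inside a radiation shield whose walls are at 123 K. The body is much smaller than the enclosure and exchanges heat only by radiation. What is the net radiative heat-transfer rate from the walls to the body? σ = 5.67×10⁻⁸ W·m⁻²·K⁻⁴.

For a small grey body in a large enclosure: P_net = εσA(T_body⁴ − T_wall⁴).
A = 4πr² = 0.04374 m²; T_body⁴ − T_wall⁴ = 5624 − 2.289×10⁸ = -2.289×10⁸ K⁴.
|P_net| = 0.55·5.67×10⁻⁸·0.04374·2.289×10⁸.

P_net ≈ 0.312 W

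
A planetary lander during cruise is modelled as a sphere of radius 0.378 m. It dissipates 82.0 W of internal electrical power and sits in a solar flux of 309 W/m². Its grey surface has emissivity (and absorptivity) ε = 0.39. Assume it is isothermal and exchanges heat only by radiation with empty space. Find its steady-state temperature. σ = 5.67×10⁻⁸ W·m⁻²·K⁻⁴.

At steady state, absorbed solar power + internal power = radiated power.
Absorbed: α·S·A_cross = 0.39·309·0.4489 = 54.09 W (cross-section πr²).
Total input = 54.09 + 82.0 = 136.1 W.
Radiated: εσ·A_surf·T⁴ with A_surf = 4πr² = 1.796 m².
T⁴ = 136.1/(0.39·5.67×10⁻⁸·1.796) = 3.428×10⁹ K⁴.

T ≈ 242 K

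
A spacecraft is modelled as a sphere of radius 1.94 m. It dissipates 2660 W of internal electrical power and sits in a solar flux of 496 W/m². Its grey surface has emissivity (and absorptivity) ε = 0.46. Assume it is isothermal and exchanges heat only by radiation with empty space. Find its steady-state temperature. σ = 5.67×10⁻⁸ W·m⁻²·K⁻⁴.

At steady state, absorbed solar power + internal power = radiated power.
Absorbed: α·S·A_cross = 0.46·496·11.82 = 2698 W (cross-section πr²).
Total input = 2698 + 2660 = 5358 W.
Radiated: εσ·A_surf·T⁴ with A_surf = 4πr² = 47.29 m².
T⁴ = 5358/(0.46·5.67×10⁻⁸·47.29) = 4.343×10⁹ K⁴.

T ≈ 257 K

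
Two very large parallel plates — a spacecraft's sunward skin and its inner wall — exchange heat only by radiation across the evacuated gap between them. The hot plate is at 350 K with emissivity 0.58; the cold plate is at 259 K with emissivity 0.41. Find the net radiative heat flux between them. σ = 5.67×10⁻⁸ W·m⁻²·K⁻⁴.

For two infinite grey parallel plates, q = σ(T₁⁴ − T₂⁴)/(1/ε₁ + 1/ε₂ − 1).
T₁⁴ − T₂⁴ = 1.501×10¹⁰ − 4.500×10⁹ = 1.051×10¹⁰ K⁴.
1/ε₁ + 1/ε₂ − 1 = 1.724 + 2.439 − 1 = 3.163.
q = 5.67×10⁻⁸ × 1.051×10¹⁰ / 3.163.

q ≈ 188 W/m²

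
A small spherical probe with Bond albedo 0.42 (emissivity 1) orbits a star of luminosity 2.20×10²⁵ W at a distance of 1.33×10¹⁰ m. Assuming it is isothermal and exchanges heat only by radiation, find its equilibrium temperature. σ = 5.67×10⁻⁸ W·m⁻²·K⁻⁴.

First find the stellar flux at distance d: S = L/(4πd²) = 2.20×10²⁵/(4π·(1.33×10¹⁰)²) = 9897 W/m².
For an isothermal sphere, absorbed (1−a)S·πr² = emitted σ·4πr²·T⁴, so T⁴ = (1−a)S/(4σ).
T⁴ = 0.580·9897/(4·5.67×10⁻⁸) = 2.531×10¹⁰ K⁴.

T ≈ 399 K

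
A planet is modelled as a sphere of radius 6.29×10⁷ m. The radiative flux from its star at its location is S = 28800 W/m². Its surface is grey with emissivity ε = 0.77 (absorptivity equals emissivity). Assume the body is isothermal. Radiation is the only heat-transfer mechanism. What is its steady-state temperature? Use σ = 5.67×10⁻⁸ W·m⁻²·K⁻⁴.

T ≈ 597 K

At equilibrium, absorbed power = emitted power.
Absorbing cross-section = πr² = 1.243×10¹⁶ m²; emitting surface = 4πr² = 4.972×10¹⁶ m² (ratio 4).
εS·A_cross = εσ·A_surf·T⁴  ⇒  T⁴ = S/(4σ)   (ε cancels).
T⁴ = 28800/(4·5.67×10⁻⁸) = 1.270×10¹¹ K⁴.
T = (1.270×10¹¹)^(1/4).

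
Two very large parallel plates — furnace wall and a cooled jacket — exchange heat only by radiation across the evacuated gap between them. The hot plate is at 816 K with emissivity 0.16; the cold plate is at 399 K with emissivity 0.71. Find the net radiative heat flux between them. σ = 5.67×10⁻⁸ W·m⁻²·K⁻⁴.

q ≈ 3560 W/m²

For two infinite grey parallel plates, q = σ(T₁⁴ − T₂⁴)/(1/ε₁ + 1/ε₂ − 1).
T₁⁴ − T₂⁴ = 4.434×10¹¹ − 2.534×10¹⁰ = 4.180×10¹¹ K⁴.
1/ε₁ + 1/ε₂ − 1 = 6.250 + 1.408 − 1 = 6.658.
q = 5.67×10⁻⁸ × 4.180×10¹¹ / 6.658.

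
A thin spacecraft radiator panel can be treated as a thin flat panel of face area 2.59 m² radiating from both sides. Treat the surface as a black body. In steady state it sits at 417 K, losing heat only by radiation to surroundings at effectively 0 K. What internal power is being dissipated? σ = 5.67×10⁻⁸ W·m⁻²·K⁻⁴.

P ≈ 8880 W

Steady state: P = εσA T⁴.
A = 2·2.59 = 5.180 m²; T⁴ = (417)⁴ = 3.024×10¹⁰ K⁴.
P = 1.0 × 5.67×10⁻⁸ × 5.180 × 3.024×10¹⁰.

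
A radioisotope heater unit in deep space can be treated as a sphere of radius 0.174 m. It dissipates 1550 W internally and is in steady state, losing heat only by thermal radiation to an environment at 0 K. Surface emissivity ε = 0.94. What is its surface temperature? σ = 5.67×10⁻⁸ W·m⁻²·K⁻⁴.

Steady state: internal power = radiated power, P = εσA T⁴.
Radiating area A = 4πr² = 0.3805 m².
T⁴ = P/(εσA) = 1550/(0.94·5.67×10⁻⁸·0.3805) = 7.644×10¹⁰ K⁴.
T = (7.644×10¹⁰)^(1/4).

T ≈ 526 K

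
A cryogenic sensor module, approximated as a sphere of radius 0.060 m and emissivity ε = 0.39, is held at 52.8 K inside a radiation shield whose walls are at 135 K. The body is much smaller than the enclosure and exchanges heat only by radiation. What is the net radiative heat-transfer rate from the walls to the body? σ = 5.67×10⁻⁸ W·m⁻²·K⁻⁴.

For a small grey body in a large enclosure: P_net = εσA(T_body⁴ − T_wall⁴).
A = 4πr² = 0.04524 m²; T_body⁴ − T_wall⁴ = 7.772×10⁶ − 3.322×10⁸ = -3.244×10⁸ K⁴.
|P_net| = 0.39·5.67×10⁻⁸·0.04524·3.244×10⁸.

P_net ≈ 0.324 W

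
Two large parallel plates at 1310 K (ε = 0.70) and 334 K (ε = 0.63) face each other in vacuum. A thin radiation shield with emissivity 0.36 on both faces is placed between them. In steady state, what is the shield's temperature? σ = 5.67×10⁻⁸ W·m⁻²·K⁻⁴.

In steady state the net flux on the hot side equals that on the cold side.
σ(T₁⁴−T_s⁴)/D₁ = σ(T_s⁴−T₂⁴)/D₂, with D₁ = 1/ε₁+1/ε_s−1 = 3.206, D₂ = 1/ε_s+1/ε₂−1 = 3.365.
Solve for T_s⁴: T_s⁴ = (D₂·T₁⁴ + D₁·T₂⁴)/(D₁+D₂) = 1.514×10¹² K⁴.

T_s ≈ 1110 K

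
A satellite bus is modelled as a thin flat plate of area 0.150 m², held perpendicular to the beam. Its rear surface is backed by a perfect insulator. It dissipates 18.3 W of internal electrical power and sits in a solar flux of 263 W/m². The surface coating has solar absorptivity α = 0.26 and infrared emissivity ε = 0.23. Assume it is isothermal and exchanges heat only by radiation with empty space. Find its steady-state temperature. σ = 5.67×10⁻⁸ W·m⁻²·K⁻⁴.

At steady state, absorbed solar power + internal power = radiated power.
Absorbed: α·S·A_cross = 0.26·263·0.1500 = 10.26 W (cross-section A).
Total input = 10.26 + 18.3 = 28.56 W.
Radiated: εσ·A_surf·T⁴ with A_surf = A = 0.1500 m².
T⁴ = 28.56/(0.23·5.67×10⁻⁸·0.1500) = 1.460×10¹⁰ K⁴.

T ≈ 348 K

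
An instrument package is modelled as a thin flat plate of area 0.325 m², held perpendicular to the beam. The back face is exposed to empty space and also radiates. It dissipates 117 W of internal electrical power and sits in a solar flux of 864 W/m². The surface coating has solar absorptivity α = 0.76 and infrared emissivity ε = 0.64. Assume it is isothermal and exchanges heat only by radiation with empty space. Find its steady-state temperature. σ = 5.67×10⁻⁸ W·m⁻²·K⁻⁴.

At steady state, absorbed solar power + internal power = radiated power.
Absorbed: α·S·A_cross = 0.76·864·0.3250 = 213.4 W (cross-section A).
Total input = 213.4 + 117 = 330.4 W.
Radiated: εσ·A_surf·T⁴ with A_surf = 2A = 0.6500 m².
T⁴ = 330.4/(0.64·5.67×10⁻⁸·0.6500) = 1.401×10¹⁰ K⁴.

T ≈ 344 K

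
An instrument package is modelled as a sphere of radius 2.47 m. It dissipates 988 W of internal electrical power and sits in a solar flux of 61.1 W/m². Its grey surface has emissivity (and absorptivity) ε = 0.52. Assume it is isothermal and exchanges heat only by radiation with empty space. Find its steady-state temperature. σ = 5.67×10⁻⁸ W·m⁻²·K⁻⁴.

At steady state, absorbed solar power + internal power = radiated power.
Absorbed: α·S·A_cross = 0.52·61.1·19.17 = 609.0 W (cross-section πr²).
Total input = 609.0 + 988 = 1597 W.
Radiated: εσ·A_surf·T⁴ with A_surf = 4πr² = 76.67 m².
T⁴ = 1597/(0.52·5.67×10⁻⁸·76.67) = 7.065×10⁸ K⁴.

T ≈ 163 K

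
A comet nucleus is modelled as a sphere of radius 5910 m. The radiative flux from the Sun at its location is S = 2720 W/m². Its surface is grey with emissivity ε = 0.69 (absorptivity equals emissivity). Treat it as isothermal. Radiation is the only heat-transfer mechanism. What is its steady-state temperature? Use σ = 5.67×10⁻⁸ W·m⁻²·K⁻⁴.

At equilibrium, absorbed power = emitted power.
Absorbing cross-section = πr² = 1.097×10⁸ m²; emitting surface = 4πr² = 4.389×10⁸ m² (ratio 4).
εS·A_cross = εσ·A_surf·T⁴  ⇒  T⁴ = S/(4σ)   (ε cancels).
T⁴ = 2720/(4·5.67×10⁻⁸) = 1.199×10¹⁰ K⁴.
T = (1.199×10¹⁰)^(1/4).

T ≈ 331 K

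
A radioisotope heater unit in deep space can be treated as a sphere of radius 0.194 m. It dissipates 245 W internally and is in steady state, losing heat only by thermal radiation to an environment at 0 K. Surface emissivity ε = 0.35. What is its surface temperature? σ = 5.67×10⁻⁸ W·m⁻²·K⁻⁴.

Steady state: internal power = radiated power, P = εσA T⁴.
Radiating area A = 4πr² = 0.4729 m².
T⁴ = P/(εσA) = 245/(0.35·5.67×10⁻⁸·0.4729) = 2.610×10¹⁰ K⁴.
T = (2.610×10¹⁰)^(1/4).

T ≈ 402 K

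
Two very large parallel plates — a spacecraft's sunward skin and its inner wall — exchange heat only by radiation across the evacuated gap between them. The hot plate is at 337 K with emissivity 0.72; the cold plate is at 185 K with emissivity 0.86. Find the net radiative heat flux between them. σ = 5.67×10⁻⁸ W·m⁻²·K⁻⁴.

For two infinite grey parallel plates, q = σ(T₁⁴ − T₂⁴)/(1/ε₁ + 1/ε₂ − 1).
T₁⁴ − T₂⁴ = 1.290×10¹⁰ − 1.171×10⁹ = 1.173×10¹⁰ K⁴.
1/ε₁ + 1/ε₂ − 1 = 1.389 + 1.163 − 1 = 1.552.
q = 5.67×10⁻⁸ × 1.173×10¹⁰ / 1.552.

q ≈ 429 W/m²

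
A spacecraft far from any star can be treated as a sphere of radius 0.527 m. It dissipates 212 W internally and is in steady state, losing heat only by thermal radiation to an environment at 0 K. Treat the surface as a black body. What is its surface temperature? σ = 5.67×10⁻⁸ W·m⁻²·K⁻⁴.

Steady state: internal power = radiated power, P = εσA T⁴.
Radiating area A = 4πr² = 3.490 m².
T⁴ = P/(εσA) = 212/(1.0·5.67×10⁻⁸·3.490) = 1.071×10⁹ K⁴.
T = (1.071×10⁹)^(1/4).

T ≈ 181 K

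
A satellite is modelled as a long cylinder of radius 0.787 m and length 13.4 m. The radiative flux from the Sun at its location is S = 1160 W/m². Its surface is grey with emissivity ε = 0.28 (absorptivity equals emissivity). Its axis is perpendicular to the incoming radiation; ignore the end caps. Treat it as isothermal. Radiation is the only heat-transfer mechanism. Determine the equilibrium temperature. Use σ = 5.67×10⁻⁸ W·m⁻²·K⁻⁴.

At equilibrium, absorbed power = emitted power.
Absorbing cross-section = 2rL = 21.09 m²; emitting surface = 2πrL = 66.26 m² (ratio π).
εS·A_cross = εσ·A_surf·T⁴  ⇒  T⁴ = S/(πσ)   (ε cancels).
T⁴ = 1160/(π·5.67×10⁻⁸) = 6.512×10⁹ K⁴.
T = (6.512×10⁹)^(1/4).

T ≈ 284 K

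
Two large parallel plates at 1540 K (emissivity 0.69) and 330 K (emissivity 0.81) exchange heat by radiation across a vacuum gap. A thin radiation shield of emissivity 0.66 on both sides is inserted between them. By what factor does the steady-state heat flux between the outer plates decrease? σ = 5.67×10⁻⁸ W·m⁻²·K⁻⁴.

factor ≈ 2.21

Without shield: q₀ = σΔ(T⁴)/(1/ε₁+1/ε₂−1) with denominator 1.684.
With shield the two gaps are in series; the resistances add: (1/ε₁+1/ε_s−1)+(1/ε_s+1/ε₂−1) = 1.964+1.750 = 3.714.
Heat-flux ratio q₀/q = 3.714/1.684.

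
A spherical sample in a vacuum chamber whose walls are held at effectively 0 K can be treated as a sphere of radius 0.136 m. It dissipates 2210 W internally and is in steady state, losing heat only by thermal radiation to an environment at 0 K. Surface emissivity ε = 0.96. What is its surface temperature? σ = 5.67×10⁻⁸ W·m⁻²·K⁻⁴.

Steady state: internal power = radiated power, P = εσA T⁴.
Radiating area A = 4πr² = 0.2324 m².
T⁴ = P/(εσA) = 2210/(0.96·5.67×10⁻⁸·0.2324) = 1.747×10¹¹ K⁴.
T = (1.747×10¹¹)^(1/4).

T ≈ 646 K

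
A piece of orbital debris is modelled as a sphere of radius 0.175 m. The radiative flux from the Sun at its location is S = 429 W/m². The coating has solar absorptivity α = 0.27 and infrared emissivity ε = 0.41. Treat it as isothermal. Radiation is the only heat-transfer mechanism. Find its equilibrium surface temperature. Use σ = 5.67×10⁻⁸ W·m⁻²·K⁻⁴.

T ≈ 188 K

At equilibrium, absorbed power = emitted power.
Absorbing cross-section = πr² = 0.09621 m²; emitting surface = 4πr² = 0.3848 m² (ratio 4).
αS·A_cross = εσ·A_surf·T⁴  ⇒  T⁴ = αS/(ε·4σ).
T⁴ = 0.270·429/(0.41·4·5.67×10⁻⁸) = 1.246×10⁹ K⁴.
T = (1.246×10⁹)^(1/4).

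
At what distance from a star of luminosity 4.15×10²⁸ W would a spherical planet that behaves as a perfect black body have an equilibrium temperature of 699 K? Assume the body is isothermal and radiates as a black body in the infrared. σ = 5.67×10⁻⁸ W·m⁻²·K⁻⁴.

For an isothermal black-emitting sphere, (1−a)S·πr² = σ·4πr²·T⁴ ⇒ S = 4σT⁴/(1−a).
S = 4·5.67×10⁻⁸·(699)⁴/1.00 = 54140 W/m².
Flux falls as S = L/(4πd²), so d = √(L/(4πS)) = √(4.15×10²⁸/(4π·54140)).

d ≈ 2.47×10¹¹ m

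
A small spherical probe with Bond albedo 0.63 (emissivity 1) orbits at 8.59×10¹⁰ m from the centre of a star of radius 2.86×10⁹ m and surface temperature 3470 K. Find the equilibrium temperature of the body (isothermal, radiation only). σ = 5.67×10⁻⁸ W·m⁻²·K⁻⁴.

T ≈ 349 K

The star's surface emits σT_*⁴; at distance d the flux is S = σT_*⁴(R_*/d)².
S = 5.67×10⁻⁸·(3470)⁴·(2.86×10⁹/8.59×10¹⁰)² = 9113 W/m².
For an isothermal sphere T⁴ = (1−a)S/(4σ) = 1.487×10¹⁰ K⁴.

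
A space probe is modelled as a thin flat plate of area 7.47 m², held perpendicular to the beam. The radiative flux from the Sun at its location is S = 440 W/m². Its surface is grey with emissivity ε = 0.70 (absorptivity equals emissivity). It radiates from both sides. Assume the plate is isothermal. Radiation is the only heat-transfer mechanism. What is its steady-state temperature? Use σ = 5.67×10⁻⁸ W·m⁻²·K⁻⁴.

T ≈ 250 K

At equilibrium, absorbed power = emitted power.
Absorbing cross-section = A = 7.470 m²; emitting surface = 2A = 14.94 m² (ratio 2).
εS·A_cross = εσ·A_surf·T⁴  ⇒  T⁴ = S/(2σ)   (ε cancels).
T⁴ = 440/(2·5.67×10⁻⁸) = 3.880×10⁹ K⁴.
T = (3.880×10⁹)^(1/4).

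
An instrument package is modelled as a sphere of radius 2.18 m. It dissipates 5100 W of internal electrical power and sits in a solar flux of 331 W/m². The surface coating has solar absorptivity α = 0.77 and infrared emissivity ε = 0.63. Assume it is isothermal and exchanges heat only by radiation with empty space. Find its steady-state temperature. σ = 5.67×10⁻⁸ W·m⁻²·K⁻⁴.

T ≈ 254 K

At steady state, absorbed solar power + internal power = radiated power.
Absorbed: α·S·A_cross = 0.77·331·14.93 = 3805 W (cross-section πr²).
Total input = 3805 + 5100 = 8905 W.
Radiated: εσ·A_surf·T⁴ with A_surf = 4πr² = 59.72 m².
T⁴ = 8905/(0.63·5.67×10⁻⁸·59.72) = 4.174×10⁹ K⁴.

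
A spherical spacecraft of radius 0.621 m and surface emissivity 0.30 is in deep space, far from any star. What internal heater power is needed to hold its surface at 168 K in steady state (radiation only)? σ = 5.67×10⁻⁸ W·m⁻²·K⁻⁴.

P = εσ·4πr²·T⁴.
4πr² = 4.846 m²; T⁴ = 7.966×10⁸ K⁴.
P = 0.30·5.67×10⁻⁸·4.846·7.966×10⁸.

P ≈ 65.7 W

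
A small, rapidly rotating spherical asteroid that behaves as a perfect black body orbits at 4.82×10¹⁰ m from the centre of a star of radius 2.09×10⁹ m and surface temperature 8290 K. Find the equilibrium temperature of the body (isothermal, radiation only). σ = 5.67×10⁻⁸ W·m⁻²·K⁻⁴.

T ≈ 1220 K

The star's surface emits σT_*⁴; at distance d the flux is S = σT_*⁴(R_*/d)².
S = 5.67×10⁻⁸·(8290)⁴·(2.09×10⁹/4.82×10¹⁰)² = 5.035×10⁵ W/m².
For an isothermal sphere T⁴ = (1−a)S/(4σ) = 2.220×10¹² K⁴.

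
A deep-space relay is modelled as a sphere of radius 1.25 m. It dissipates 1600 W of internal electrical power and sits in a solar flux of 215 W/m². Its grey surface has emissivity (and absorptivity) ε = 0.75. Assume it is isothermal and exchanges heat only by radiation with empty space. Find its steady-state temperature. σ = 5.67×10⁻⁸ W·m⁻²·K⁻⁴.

At steady state, absorbed solar power + internal power = radiated power.
Absorbed: α·S·A_cross = 0.75·215·4.909 = 791.5 W (cross-section πr²).
Total input = 791.5 + 1600 = 2392 W.
Radiated: εσ·A_surf·T⁴ with A_surf = 4πr² = 19.63 m².
T⁴ = 2392/(0.75·5.67×10⁻⁸·19.63) = 2.864×10⁹ K⁴.

T ≈ 231 K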